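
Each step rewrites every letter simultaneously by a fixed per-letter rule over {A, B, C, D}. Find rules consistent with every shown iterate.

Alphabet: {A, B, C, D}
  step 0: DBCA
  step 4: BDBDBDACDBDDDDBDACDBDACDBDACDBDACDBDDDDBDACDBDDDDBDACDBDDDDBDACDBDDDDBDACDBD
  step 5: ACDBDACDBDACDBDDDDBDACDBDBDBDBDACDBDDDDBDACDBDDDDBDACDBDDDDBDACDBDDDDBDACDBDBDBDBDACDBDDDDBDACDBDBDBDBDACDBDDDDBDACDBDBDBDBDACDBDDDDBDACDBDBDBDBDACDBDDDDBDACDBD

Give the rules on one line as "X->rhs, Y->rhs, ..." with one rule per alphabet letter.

  step 4 ⇒ step 5: BDBDBDACDBDDDDBDACDBDACDBDACDBDACDBDDDDBDACDBDDDDBDACDBDDDDBDACDBDDDDBDACDBD ⇒ ACD·BD·ACD·BD·ACD·BD·D·DD·BD·ACD·BD·BD·BD·BD·ACD·BD·D·DD·BD·ACD·BD·D·DD·BD·ACD·BD·D·DD·BD·ACD·BD·D·DD·BD·ACD·BD·BD·BD·BD·ACD·BD·D·DD·BD·ACD·BD·BD·BD·BD·ACD·BD·D·DD·BD·ACD·BD·BD·BD·BD·ACD·BD·D·DD·BD·ACD·BD·BD·BD·BD·ACD·BD·D·DD·BD·ACD·BD
    A ↦ D
    B ↦ ACD
    C ↦ DD
    D ↦ BD

A->D, B->ACD, C->DD, D->BD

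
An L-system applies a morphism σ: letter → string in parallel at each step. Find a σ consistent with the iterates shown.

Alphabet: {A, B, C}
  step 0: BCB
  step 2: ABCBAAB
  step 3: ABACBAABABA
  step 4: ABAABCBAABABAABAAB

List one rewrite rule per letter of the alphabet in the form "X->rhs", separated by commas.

A->AB, B->A, C->CB

  step 3 ⇒ step 4: ABACBAABABA ⇒ AB·A·AB·CB·A·AB·AB·A·AB·A·AB
    A ↦ AB
    B ↦ A
    C ↦ CB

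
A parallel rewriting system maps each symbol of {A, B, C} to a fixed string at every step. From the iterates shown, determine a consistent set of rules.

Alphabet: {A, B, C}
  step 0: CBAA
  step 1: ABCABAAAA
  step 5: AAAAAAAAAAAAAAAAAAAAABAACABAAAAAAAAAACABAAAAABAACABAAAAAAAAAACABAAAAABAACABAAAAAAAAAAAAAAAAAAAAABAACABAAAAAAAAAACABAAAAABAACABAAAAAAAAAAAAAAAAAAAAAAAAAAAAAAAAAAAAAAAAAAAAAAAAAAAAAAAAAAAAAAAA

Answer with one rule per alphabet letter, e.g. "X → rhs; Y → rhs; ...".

A->AA, B->CAB, C->AB

  step 0 ⇒ step 1: CBAA ⇒ AB·CAB·AA·AA
    A ↦ AA
    B ↦ CAB
    C ↦ AB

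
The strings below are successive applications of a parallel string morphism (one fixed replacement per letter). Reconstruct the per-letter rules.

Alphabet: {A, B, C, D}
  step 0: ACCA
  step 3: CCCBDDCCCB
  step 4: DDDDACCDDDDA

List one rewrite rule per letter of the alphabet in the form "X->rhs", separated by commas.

A->CB, B->DA, C->D, D->C

  step 3 ⇒ step 4: CCCBDDCCCB ⇒ D·D·D·DA·C·C·D·D·D·DA
    B ↦ DA
    C ↦ D
    D ↦ C
    A ↦ CB  (constrained at step 0)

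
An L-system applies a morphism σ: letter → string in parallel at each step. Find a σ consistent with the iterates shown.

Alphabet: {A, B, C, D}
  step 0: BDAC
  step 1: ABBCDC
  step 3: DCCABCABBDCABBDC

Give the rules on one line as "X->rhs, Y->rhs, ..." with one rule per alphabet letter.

  step 0 ⇒ step 1: BDAC ⇒ AB·B·C·DC
    A ↦ C
    B ↦ AB
    C ↦ DC
    D ↦ B

A->C, B->AB, C->DC, D->B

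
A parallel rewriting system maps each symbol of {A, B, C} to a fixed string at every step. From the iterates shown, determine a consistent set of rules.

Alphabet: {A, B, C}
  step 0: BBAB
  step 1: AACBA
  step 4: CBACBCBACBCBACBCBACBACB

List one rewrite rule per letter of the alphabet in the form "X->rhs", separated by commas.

  step 0 ⇒ step 1: BBAB ⇒ A·A·CB·A
    A ↦ CB
    B ↦ A
    C ↦ CB  (constrained at step 1)

A->CB, B->A, C->CB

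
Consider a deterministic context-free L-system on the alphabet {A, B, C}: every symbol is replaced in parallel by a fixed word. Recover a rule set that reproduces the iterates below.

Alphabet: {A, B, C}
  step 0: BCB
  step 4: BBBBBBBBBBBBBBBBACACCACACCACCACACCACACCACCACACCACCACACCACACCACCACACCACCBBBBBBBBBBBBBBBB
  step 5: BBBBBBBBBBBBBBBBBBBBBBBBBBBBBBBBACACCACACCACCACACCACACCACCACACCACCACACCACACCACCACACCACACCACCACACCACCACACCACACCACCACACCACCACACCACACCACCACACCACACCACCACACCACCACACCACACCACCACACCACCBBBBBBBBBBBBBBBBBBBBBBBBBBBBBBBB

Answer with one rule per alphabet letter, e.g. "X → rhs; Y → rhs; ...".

  step 4 ⇒ step 5: BBBBBBBBBBBBBBBBACACCACACCACCACACCACACCACCACACCACCACACCACACCACCACACCACCBBBBBBBBBBBBBBBB ⇒ BB·BB·BB·BB·BB·BB·BB·BB·BB·BB·BB·BB·BB·BB·BB·BB·AC·ACC·AC·ACC·ACC·AC·ACC·AC·ACC·ACC·AC·ACC·ACC·AC·ACC·AC·ACC·ACC·AC·ACC·AC·ACC·ACC·AC·ACC·ACC·AC·ACC·AC·ACC·ACC·AC·ACC·ACC·AC·ACC·AC·ACC·ACC·AC·ACC·AC·ACC·ACC·AC·ACC·ACC·AC·ACC·AC·ACC·ACC·AC·ACC·ACC·BB·BB·BB·BB·BB·BB·BB·BB·BB·BB·BB·BB·BB·BB·BB·BB
    A ↦ AC
    B ↦ BB
    C ↦ ACC

A->AC, B->BB, C->ACC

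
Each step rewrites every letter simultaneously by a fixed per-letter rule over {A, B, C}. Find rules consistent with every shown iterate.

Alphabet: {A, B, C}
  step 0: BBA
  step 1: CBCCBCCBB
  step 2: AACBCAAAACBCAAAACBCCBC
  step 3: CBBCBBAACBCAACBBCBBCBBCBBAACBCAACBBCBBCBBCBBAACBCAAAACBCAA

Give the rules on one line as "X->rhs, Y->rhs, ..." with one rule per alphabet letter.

  step 2 ⇒ step 3: AACBCAAAACBCAAAACBCCBC ⇒ CBB·CBB·AA·CBC·AA·CBB·CBB·CBB·CBB·AA·CBC·AA·CBB·CBB·CBB·CBB·AA·CBC·AA·AA·CBC·AA
    A ↦ CBB
    B ↦ CBC
    C ↦ AA

A->CBB, B->CBC, C->AA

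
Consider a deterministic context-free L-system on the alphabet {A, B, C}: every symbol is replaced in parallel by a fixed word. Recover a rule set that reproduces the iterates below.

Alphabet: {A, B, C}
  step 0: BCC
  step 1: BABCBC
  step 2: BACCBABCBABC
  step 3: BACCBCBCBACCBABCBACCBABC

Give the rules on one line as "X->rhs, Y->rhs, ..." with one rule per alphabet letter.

  step 2 ⇒ step 3: BACCBABCBABC ⇒ BA·CC·BC·BC·BA·CC·BA·BC·BA·CC·BA·BC
    A ↦ CC
    B ↦ BA
    C ↦ BC

A->CC, B->BA, C->BC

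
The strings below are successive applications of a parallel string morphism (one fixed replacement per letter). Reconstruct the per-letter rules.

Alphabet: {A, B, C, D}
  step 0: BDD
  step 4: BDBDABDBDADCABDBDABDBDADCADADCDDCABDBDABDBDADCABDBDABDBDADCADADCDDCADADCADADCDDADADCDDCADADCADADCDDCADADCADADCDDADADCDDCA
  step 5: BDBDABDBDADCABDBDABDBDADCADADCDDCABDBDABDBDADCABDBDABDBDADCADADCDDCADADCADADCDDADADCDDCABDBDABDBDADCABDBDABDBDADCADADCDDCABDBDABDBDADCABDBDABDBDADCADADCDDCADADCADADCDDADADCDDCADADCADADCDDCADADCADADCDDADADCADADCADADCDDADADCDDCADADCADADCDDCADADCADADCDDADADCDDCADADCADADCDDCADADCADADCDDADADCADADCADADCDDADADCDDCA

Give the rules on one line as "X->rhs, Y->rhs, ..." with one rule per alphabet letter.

  step 4 ⇒ step 5: BDBDABDBDADCABDBDABDBDADCADADCDDCABDBDABDBDADCABDBDABDBDADCADADCDDCADADCADADCDDADADCDDCADADCADADCDDCADADCADADCDDADADCDDCA ⇒ BDB·DA·BDB·DA·DCA·BDB·DA·BDB·DA·DCA·DA·DCD·DCA·BDB·DA·BDB·DA·DCA·BDB·DA·BDB·DA·DCA·DA·DCD·DCA·DA·DCA·DA·DCD·DA·DA·DCD·DCA·BDB·DA·BDB·DA·DCA·BDB·DA·BDB·DA·DCA·DA·DCD·DCA·BDB·DA·BDB·DA·DCA·BDB·DA·BDB·DA·DCA·DA·DCD·DCA·DA·DCA·DA·DCD·DA·DA·DCD·DCA·DA·DCA·DA·DCD·DCA·DA·DCA·DA·DCD·DA·DA·DCA·DA·DCA·DA·DCD·DA·DA·DCD·DCA·DA·DCA·DA·DCD·DCA·DA·DCA·DA·DCD·DA·DA·DCD·DCA·DA·DCA·DA·DCD·DCA·DA·DCA·DA·DCD·DA·DA·DCA·DA·DCA·DA·DCD·DA·DA·DCD·DCA
    A ↦ DCA
    B ↦ BDB
    C ↦ DCD
    D ↦ DA

A->DCA, B->BDB, C->DCD, D->DA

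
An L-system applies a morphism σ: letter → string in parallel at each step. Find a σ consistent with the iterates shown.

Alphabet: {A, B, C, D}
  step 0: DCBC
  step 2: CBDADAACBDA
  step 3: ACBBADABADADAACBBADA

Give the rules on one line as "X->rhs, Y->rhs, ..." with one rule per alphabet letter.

A->DA, B->CB, C->A, D->BA

  step 2 ⇒ step 3: CBDADAACBDA ⇒ A·CB·BA·DA·BA·DA·DA·A·CB·BA·DA
    A ↦ DA
    B ↦ CB
    C ↦ A
    D ↦ BA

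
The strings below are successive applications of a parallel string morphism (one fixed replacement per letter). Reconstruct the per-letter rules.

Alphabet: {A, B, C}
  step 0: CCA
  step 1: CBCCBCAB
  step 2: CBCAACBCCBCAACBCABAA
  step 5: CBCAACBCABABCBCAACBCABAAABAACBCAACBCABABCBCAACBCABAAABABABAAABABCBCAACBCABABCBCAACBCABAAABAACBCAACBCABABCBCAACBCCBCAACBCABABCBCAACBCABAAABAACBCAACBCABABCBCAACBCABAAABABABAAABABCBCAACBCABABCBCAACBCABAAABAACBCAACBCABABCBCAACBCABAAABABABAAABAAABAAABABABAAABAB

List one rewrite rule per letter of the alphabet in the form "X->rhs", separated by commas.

  step 1 ⇒ step 2: CBCCBCAB ⇒ CBC·AA·CBC·CBC·AA·CBC·AB·AA
    A ↦ AB
    B ↦ AA
    C ↦ CBC

A->AB, B->AA, C->CBC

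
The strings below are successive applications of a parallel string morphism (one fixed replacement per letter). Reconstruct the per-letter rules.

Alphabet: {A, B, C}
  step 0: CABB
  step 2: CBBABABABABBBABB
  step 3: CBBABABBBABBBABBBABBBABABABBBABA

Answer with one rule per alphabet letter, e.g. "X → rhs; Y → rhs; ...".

A->BB, B->BA, C->CB

  step 2 ⇒ step 3: CBBABABABABBBABB ⇒ CB·BA·BA·BB·BA·BB·BA·BB·BA·BB·BA·BA·BA·BB·BA·BA
    A ↦ BB
    B ↦ BA
    C ↦ CB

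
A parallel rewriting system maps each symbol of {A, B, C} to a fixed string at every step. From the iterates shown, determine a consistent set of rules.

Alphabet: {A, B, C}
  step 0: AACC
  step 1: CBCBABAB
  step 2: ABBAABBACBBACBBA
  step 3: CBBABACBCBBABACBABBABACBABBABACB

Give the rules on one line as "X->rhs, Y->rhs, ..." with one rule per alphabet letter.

  step 2 ⇒ step 3: ABBAABBACBBACBBA ⇒ CB·BA·BA·CB·CB·BA·BA·CB·AB·BA·BA·CB·AB·BA·BA·CB
    A ↦ CB
    B ↦ BA
    C ↦ AB

A->CB, B->BA, C->AB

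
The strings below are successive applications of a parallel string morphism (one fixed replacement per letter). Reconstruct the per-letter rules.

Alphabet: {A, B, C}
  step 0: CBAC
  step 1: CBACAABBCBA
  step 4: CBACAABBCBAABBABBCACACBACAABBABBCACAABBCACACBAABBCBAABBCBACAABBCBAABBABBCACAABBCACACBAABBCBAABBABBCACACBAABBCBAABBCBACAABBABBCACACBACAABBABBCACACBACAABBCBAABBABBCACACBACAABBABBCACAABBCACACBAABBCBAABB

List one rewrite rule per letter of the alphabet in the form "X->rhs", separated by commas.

  step 0 ⇒ step 1: CBAC ⇒ CBA·CA·ABB·CBA
    A ↦ ABB
    B ↦ CA
    C ↦ CBA

A->ABB, B->CA, C->CBA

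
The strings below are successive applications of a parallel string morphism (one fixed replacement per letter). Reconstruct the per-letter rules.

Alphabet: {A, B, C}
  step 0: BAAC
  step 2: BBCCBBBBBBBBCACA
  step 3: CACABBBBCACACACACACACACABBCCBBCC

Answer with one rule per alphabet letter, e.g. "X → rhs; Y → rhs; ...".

A->CC, B->CA, C->BB

  step 2 ⇒ step 3: BBCCBBBBBBBBCACA ⇒ CA·CA·BB·BB·CA·CA·CA·CA·CA·CA·CA·CA·BB·CC·BB·CC
    A ↦ CC
    B ↦ CA
    C ↦ BB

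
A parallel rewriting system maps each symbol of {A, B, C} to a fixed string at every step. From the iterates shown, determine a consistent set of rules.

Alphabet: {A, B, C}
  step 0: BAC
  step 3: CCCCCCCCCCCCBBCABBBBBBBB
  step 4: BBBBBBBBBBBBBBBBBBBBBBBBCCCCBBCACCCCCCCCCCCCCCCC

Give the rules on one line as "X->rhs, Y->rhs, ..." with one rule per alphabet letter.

  step 3 ⇒ step 4: CCCCCCCCCCCCBBCABBBBBBBB ⇒ BB·BB·BB·BB·BB·BB·BB·BB·BB·BB·BB·BB·CC·CC·BB·CA·CC·CC·CC·CC·CC·CC·CC·CC
    A ↦ CA
    B ↦ CC
    C ↦ BB

A->CA, B->CC, C->BB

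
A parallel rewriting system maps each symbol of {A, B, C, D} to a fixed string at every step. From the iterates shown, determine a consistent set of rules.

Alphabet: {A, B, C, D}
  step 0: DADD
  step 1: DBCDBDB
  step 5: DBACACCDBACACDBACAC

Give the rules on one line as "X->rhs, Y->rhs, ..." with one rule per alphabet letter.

A->C, B->A, C->A, D->DB

  step 0 ⇒ step 1: DADD ⇒ DB·C·DB·DB
    A ↦ C
    D ↦ DB
    B ↦ A  (constrained at step 1)
    C ↦ A  (constrained at step 1)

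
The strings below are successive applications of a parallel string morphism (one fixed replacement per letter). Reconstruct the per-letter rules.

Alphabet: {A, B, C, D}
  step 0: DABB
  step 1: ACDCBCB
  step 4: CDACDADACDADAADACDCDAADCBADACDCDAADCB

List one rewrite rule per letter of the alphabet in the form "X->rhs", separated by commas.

A->CD, B->CB, C->AD, D->A

  step 0 ⇒ step 1: DABB ⇒ A·CD·CB·CB
    A ↦ CD
    B ↦ CB
    D ↦ A
    C ↦ AD  (constrained at step 1)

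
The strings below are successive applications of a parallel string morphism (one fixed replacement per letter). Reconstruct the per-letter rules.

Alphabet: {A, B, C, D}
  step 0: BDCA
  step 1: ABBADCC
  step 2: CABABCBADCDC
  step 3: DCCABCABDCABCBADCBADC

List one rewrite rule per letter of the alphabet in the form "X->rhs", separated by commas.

  step 2 ⇒ step 3: CABABCBADCDC ⇒ DC·C·AB·C·AB·DC·AB·C·BA·DC·BA·DC
    A ↦ C
    B ↦ AB
    C ↦ DC
    D ↦ BA

A->C, B->AB, C->DC, D->BA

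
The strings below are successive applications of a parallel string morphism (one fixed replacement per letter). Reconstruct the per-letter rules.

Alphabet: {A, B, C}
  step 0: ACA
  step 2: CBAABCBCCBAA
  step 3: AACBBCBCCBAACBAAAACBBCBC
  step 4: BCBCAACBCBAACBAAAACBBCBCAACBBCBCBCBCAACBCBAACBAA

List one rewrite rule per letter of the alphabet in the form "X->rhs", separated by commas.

A->BC, B->CB, C->AA

  step 3 ⇒ step 4: AACBBCBCCBAACBAAAACBBCBC ⇒ BC·BC·AA·CB·CB·AA·CB·AA·AA·CB·BC·BC·AA·CB·BC·BC·BC·BC·AA·CB·CB·AA·CB·AA
    A ↦ BC
    B ↦ CB
    C ↦ AA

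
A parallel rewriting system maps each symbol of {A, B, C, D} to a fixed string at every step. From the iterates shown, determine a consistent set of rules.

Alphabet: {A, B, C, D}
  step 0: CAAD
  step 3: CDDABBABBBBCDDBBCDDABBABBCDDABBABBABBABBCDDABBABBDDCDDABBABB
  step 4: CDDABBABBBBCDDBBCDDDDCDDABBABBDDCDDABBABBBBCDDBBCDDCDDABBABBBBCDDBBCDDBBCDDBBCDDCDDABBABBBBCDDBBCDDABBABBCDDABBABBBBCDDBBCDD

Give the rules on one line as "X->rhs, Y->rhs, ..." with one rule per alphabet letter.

A->BBC, B->D, C->CDD, D->ABB

  step 3 ⇒ step 4: CDDABBABBBBCDDBBCDDABBABBCDDABBABBABBABBCDDABBABBDDCDDABBABB ⇒ CDD·ABB·ABB·BBC·D·D·BBC·D·D·D·D·CDD·ABB·ABB·D·D·CDD·ABB·ABB·BBC·D·D·BBC·D·D·CDD·ABB·ABB·BBC·D·D·BBC·D·D·BBC·D·D·BBC·D·D·CDD·ABB·ABB·BBC·D·D·BBC·D·D·ABB·ABB·CDD·ABB·ABB·BBC·D·D·BBC·D·D
    A ↦ BBC
    B ↦ D
    C ↦ CDD
    D ↦ ABB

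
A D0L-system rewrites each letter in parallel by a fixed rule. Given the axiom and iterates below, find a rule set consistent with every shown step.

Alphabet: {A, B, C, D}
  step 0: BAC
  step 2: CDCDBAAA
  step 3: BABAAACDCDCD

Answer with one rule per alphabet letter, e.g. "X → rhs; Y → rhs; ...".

  step 2 ⇒ step 3: CDCDBAAA ⇒ B·A·B·A·AA·CD·CD·CD
    A ↦ CD
    B ↦ AA
    C ↦ B
    D ↦ A

A->CD, B->AA, C->B, D->A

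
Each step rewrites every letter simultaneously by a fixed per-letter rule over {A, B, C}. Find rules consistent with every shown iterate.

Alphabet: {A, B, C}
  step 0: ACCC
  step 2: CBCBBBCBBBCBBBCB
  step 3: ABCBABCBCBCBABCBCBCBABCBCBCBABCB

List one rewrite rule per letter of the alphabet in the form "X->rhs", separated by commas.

  step 2 ⇒ step 3: CBCBBBCBBBCBBBCB ⇒ AB·CB·AB·CB·CB·CB·AB·CB·CB·CB·AB·CB·CB·CB·AB·CB
    B ↦ CB
    C ↦ AB
    A ↦ BB  (constrained at step 0)

A->BB, B->CB, C->AB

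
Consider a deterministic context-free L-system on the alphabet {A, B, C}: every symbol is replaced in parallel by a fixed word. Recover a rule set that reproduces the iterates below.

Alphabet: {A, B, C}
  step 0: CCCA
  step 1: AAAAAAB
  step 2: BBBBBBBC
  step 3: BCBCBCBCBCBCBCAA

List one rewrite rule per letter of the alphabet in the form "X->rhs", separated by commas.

A->B, B->BC, C->AA

  step 2 ⇒ step 3: BBBBBBBC ⇒ BC·BC·BC·BC·BC·BC·BC·AA
    B ↦ BC
    C ↦ AA
  step 0 ⇒ step 1: CCCA ⇒ AA·AA·AA·B
    A ↦ B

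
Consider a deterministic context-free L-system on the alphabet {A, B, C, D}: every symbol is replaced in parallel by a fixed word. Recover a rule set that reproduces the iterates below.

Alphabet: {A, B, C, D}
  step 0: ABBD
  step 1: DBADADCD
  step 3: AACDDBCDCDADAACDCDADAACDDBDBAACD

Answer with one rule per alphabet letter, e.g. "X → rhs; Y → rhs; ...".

  step 0 ⇒ step 1: ABBD ⇒ DB·AD·AD·CD
    A ↦ DB
    B ↦ AD
    D ↦ CD
    C ↦ AA  (constrained at step 1)

A->DB, B->AD, C->AA, D->CD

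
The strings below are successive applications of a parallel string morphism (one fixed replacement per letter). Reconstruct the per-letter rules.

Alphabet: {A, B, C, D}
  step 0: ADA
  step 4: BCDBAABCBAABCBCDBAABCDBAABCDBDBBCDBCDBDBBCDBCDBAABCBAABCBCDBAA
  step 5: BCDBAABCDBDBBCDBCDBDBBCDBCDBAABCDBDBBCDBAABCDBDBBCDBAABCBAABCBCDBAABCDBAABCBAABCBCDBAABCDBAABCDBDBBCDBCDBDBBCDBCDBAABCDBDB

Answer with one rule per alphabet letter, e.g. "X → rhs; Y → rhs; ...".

A->DB, B->BC, C->D, D->BAA

  step 4 ⇒ step 5: BCDBAABCBAABCBCDBAABCDBAABCDBDBBCDBCDBDBBCDBCDBAABCBAABCBCDBAA ⇒ BC·D·BAA·BC·DB·DB·BC·D·BC·DB·DB·BC·D·BC·D·BAA·BC·DB·DB·BC·D·BAA·BC·DB·DB·BC·D·BAA·BC·BAA·BC·BC·D·BAA·BC·D·BAA·BC·BAA·BC·BC·D·BAA·BC·D·BAA·BC·DB·DB·BC·D·BC·DB·DB·BC·D·BC·D·BAA·BC·DB·DB
    A ↦ DB
    B ↦ BC
    C ↦ D
    D ↦ BAA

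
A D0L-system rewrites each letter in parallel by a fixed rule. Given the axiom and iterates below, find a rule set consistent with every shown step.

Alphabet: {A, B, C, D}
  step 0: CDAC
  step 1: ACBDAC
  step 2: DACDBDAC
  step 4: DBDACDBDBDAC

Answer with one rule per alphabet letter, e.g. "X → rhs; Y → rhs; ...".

  step 1 ⇒ step 2: ACBDAC ⇒ D·AC·D·B·D·AC
    A ↦ D
    B ↦ D
    C ↦ AC
    D ↦ B

A->D, B->D, C->AC, D->B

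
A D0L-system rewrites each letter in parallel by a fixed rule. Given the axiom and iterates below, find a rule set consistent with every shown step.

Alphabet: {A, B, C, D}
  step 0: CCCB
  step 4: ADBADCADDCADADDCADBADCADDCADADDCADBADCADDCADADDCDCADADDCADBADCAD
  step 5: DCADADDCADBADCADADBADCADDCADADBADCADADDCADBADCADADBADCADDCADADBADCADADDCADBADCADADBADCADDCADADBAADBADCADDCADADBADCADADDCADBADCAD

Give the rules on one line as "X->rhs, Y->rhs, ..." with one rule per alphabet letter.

  step 4 ⇒ step 5: ADBADCADDCADADDCADBADCADDCADADDCADBADCADDCADADDCDCADADDCADBADCAD ⇒ DC·AD·AD·DC·AD·BA·DC·AD·AD·BA·DC·AD·DC·AD·AD·BA·DC·AD·AD·DC·AD·BA·DC·AD·AD·BA·DC·AD·DC·AD·AD·BA·DC·AD·AD·DC·AD·BA·DC·AD·AD·BA·DC·AD·DC·AD·AD·BA·AD·BA·DC·AD·DC·AD·AD·BA·DC·AD·AD·DC·AD·BA·DC·AD
    A ↦ DC
    B ↦ AD
    C ↦ BA
    D ↦ AD

A->DC, B->AD, C->BA, D->AD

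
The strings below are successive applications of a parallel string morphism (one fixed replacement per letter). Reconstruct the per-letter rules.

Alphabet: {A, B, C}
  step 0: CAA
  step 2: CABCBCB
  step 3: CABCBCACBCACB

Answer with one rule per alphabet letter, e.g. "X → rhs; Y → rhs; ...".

  step 2 ⇒ step 3: CABCBCB ⇒ CA·B·CB·CA·CB·CA·CB
    A ↦ B
    B ↦ CB
    C ↦ CA

A->B, B->CB, C->CA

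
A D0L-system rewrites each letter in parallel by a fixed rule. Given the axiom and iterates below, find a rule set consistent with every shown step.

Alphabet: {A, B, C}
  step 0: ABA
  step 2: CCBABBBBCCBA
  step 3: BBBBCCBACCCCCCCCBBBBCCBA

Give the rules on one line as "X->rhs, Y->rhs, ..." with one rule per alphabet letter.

  step 2 ⇒ step 3: CCBABBBBCCBA ⇒ BB·BB·CC·BA·CC·CC·CC·CC·BB·BB·CC·BA
    A ↦ BA
    B ↦ CC
    C ↦ BB

A->BA, B->CC, C->BB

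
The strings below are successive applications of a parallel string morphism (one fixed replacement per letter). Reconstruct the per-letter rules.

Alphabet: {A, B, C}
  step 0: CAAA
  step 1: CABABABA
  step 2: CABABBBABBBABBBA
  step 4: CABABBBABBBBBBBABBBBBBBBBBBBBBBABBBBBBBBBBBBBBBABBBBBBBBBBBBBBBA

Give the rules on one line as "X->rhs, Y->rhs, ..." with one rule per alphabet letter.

A->BA, B->BB, C->CA

  step 1 ⇒ step 2: CABABABA ⇒ CA·BA·BB·BA·BB·BA·BB·BA
    A ↦ BA
    B ↦ BB
    C ↦ CA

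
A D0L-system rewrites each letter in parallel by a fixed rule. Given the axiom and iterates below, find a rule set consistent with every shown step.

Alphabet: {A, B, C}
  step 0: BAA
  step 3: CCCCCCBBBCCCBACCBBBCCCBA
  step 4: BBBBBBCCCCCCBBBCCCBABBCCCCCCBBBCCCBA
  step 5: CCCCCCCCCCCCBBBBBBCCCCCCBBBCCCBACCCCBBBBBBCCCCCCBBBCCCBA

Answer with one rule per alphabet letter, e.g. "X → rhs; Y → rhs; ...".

  step 4 ⇒ step 5: BBBBBBCCCCCCBBBCCCBABBCCCCCCBBBCCCBA ⇒ CC·CC·CC·CC·CC·CC·B·B·B·B·B·B·CC·CC·CC·B·B·B·CC·CBA·CC·CC·B·B·B·B·B·B·CC·CC·CC·B·B·B·CC·CBA
    A ↦ CBA
    B ↦ CC
    C ↦ B

A->CBA, B->CC, C->B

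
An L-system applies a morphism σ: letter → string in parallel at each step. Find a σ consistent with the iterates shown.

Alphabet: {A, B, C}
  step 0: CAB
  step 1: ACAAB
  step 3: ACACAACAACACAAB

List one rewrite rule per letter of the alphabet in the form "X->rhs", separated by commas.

A->CA, B->AB, C->A

  step 0 ⇒ step 1: CAB ⇒ A·CA·AB
    A ↦ CA
    B ↦ AB
    C ↦ A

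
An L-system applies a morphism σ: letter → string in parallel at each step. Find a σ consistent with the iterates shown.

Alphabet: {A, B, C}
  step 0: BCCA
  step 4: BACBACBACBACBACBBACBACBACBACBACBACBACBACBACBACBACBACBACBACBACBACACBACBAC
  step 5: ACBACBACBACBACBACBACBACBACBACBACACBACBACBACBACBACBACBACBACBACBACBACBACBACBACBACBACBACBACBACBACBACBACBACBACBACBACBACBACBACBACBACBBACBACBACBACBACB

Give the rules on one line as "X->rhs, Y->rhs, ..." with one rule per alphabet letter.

A->B, B->AC, C->ACB

  step 4 ⇒ step 5: BACBACBACBACBACBBACBACBACBACBACBACBACBACBACBACBACBACBACBACBACBACACBACBAC ⇒ AC·B·ACB·AC·B·ACB·AC·B·ACB·AC·B·ACB·AC·B·ACB·AC·AC·B·ACB·AC·B·ACB·AC·B·ACB·AC·B·ACB·AC·B·ACB·AC·B·ACB·AC·B·ACB·AC·B·ACB·AC·B·ACB·AC·B·ACB·AC·B·ACB·AC·B·ACB·AC·B·ACB·AC·B·ACB·AC·B·ACB·AC·B·ACB·B·ACB·AC·B·ACB·AC·B·ACB
    A ↦ B
    B ↦ AC
    C ↦ ACB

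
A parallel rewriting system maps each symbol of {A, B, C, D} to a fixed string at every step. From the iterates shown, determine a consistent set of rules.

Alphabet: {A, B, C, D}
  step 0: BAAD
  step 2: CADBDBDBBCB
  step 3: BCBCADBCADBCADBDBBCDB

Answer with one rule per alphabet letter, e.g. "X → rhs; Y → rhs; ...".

  step 2 ⇒ step 3: CADBDBDBBCB ⇒ BC·B·CA·DB·CA·DB·CA·DB·DB·BC·DB
    A ↦ B
    B ↦ DB
    C ↦ BC
    D ↦ CA

A->B, B->DB, C->BC, D->CA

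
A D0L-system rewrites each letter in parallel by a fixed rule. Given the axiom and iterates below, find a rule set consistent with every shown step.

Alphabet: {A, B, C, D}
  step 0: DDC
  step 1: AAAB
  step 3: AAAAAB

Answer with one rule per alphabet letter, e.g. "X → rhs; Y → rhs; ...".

A->D, B->DC, C->AB, D->A

  step 0 ⇒ step 1: DDC ⇒ A·A·AB
    C ↦ AB
    D ↦ A
    A ↦ D  (constrained at step 1)
    B ↦ DC  (constrained at step 1)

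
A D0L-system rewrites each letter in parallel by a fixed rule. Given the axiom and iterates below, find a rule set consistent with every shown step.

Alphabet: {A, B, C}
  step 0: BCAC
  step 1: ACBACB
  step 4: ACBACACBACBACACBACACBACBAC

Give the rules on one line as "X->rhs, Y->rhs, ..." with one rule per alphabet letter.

A->AC, B->AC, C->B

  step 0 ⇒ step 1: BCAC ⇒ AC·B·AC·B
    A ↦ AC
    B ↦ AC
    C ↦ B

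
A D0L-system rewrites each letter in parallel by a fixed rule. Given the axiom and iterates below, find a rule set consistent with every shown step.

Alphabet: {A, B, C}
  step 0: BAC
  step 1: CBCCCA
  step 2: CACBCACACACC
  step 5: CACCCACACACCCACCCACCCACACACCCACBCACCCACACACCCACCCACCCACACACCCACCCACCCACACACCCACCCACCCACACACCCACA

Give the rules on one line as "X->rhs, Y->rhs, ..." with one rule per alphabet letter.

  step 1 ⇒ step 2: CBCCCA ⇒ CA·CB·CA·CA·CA·CC
    A ↦ CC
    B ↦ CB
    C ↦ CA

A->CC, B->CB, C->CA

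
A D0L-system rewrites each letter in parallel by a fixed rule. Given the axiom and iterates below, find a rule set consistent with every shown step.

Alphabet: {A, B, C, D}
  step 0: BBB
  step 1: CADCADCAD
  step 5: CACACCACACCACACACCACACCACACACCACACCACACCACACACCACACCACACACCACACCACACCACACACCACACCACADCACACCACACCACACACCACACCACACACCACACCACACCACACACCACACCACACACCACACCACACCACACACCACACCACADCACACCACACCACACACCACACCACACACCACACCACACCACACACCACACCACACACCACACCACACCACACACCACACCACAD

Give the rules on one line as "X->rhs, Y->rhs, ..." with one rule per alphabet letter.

  step 0 ⇒ step 1: BBB ⇒ CAD·CAD·CAD
    B ↦ CAD
    A ↦ CAC  (constrained at step 1)
    C ↦ CA  (constrained at step 1)
    D ↦ B  (constrained at step 1)

A->CAC, B->CAD, C->CA, D->B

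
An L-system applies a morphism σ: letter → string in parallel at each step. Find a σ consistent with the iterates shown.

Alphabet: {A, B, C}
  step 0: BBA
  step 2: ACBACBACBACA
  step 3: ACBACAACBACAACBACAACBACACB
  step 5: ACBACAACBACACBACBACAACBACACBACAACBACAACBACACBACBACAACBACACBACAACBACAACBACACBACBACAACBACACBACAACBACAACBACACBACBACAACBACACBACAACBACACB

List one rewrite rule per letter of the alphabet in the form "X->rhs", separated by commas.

A->ACB, B->A, C->AC

  step 2 ⇒ step 3: ACBACBACBACA ⇒ ACB·AC·A·ACB·AC·A·ACB·AC·A·ACB·AC·ACB
    A ↦ ACB
    B ↦ A
    C ↦ AC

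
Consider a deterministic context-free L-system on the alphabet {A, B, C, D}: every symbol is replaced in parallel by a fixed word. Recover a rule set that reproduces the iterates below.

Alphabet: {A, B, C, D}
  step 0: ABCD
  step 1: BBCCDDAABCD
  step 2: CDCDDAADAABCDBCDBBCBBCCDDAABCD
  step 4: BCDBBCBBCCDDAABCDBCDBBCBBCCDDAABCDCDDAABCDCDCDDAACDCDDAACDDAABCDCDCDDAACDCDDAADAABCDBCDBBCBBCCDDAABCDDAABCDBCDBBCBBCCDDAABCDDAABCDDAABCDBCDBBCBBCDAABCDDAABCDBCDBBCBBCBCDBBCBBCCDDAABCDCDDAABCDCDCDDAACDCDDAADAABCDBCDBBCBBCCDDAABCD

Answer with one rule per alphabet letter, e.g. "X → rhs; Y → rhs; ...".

  step 1 ⇒ step 2: BBCCDDAABCD ⇒ CD·CD·DAA·DAA·BCD·BCD·BBC·BBC·CD·DAA·BCD
    A ↦ BBC
    B ↦ CD
    C ↦ DAA
    D ↦ BCD

A->BBC, B->CD, C->DAA, D->BCD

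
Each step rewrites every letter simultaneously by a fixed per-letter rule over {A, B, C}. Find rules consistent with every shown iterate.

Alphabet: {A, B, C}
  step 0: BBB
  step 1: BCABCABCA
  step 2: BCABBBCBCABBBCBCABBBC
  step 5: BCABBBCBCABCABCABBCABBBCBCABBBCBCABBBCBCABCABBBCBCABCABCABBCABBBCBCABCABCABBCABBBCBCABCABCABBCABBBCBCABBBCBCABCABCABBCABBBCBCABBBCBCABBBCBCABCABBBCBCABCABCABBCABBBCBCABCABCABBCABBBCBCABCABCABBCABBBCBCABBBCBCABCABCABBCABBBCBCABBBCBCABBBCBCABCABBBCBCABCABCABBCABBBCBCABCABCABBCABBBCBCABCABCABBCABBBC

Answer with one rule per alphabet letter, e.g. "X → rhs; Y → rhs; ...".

A->BBC, B->BCA, C->B

  step 1 ⇒ step 2: BCABCABCA ⇒ BCA·B·BBC·BCA·B·BBC·BCA·B·BBC
    A ↦ BBC
    B ↦ BCA
    C ↦ B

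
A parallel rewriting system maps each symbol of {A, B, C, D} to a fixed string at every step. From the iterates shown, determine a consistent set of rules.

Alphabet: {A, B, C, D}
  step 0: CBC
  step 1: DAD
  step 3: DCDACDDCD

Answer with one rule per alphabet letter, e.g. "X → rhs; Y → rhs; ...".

  step 0 ⇒ step 1: CBC ⇒ D·A·D
    B ↦ A
    C ↦ D
    A ↦ BD  (constrained at step 1)
    D ↦ CD  (constrained at step 1)

A->BD, B->A, C->D, D->CD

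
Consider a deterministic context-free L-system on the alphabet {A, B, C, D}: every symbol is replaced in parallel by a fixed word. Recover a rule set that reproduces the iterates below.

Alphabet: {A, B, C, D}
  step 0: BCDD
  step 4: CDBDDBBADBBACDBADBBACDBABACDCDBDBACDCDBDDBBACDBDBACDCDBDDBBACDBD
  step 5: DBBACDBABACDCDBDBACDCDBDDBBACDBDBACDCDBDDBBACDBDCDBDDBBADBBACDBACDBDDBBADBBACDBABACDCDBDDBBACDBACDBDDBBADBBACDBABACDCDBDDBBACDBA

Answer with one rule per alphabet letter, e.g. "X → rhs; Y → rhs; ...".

  step 4 ⇒ step 5: CDBDDBBADBBACDBADBBACDBABACDCDBDBACDCDBDDBBACDBDBACDCDBDDBBACDBD ⇒ DB·BA·CD·BA·BA·CD·CD·BD·BA·CD·CD·BD·DB·BA·CD·BD·BA·CD·CD·BD·DB·BA·CD·BD·CD·BD·DB·BA·DB·BA·CD·BA·CD·BD·DB·BA·DB·BA·CD·BA·BA·CD·CD·BD·DB·BA·CD·BA·CD·BD·DB·BA·DB·BA·CD·BA·BA·CD·CD·BD·DB·BA·CD·BA
    A ↦ BD
    B ↦ CD
    C ↦ DB
    D ↦ BA

A->BD, B->CD, C->DB, D->BA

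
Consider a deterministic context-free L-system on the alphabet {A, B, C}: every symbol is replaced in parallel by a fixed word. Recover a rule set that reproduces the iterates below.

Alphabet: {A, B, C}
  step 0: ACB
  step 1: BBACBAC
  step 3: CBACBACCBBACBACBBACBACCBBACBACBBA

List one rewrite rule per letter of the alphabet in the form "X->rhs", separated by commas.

A->BBA, B->C, C->CBA

  step 0 ⇒ step 1: ACB ⇒ BBA·CBA·C
    A ↦ BBA
    B ↦ C
    C ↦ CBA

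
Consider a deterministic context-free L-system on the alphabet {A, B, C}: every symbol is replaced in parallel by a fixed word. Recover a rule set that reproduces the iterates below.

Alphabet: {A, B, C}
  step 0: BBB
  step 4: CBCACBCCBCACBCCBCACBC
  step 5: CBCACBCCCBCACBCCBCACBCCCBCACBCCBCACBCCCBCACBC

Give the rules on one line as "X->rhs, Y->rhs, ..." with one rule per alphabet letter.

  step 4 ⇒ step 5: CBCACBCCBCACBCCBCACBC ⇒ CBC·A·CBC·C·CBC·A·CBC·CBC·A·CBC·C·CBC·A·CBC·CBC·A·CBC·C·CBC·A·CBC
    A ↦ C
    B ↦ A
    C ↦ CBC

A->C, B->A, C->CBC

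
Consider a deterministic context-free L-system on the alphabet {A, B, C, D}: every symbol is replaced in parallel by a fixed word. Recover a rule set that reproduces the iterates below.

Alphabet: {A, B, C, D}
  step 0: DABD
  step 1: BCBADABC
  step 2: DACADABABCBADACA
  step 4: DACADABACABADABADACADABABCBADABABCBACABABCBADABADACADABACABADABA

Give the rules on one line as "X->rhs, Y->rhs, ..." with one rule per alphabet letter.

  step 1 ⇒ step 2: BCBADABC ⇒ DA·CA·DA·BA·BC·BA·DA·CA
    A ↦ BA
    B ↦ DA
    C ↦ CA
    D ↦ BC

A->BA, B->DA, C->CA, D->BC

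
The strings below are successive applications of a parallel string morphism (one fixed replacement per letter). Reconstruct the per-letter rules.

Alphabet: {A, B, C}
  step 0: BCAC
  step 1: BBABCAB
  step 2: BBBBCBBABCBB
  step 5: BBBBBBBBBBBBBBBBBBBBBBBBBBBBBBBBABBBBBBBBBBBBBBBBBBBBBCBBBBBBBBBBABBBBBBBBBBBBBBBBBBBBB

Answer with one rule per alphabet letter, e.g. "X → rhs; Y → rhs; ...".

  step 1 ⇒ step 2: BBABCAB ⇒ BB·BB·C·BB·AB·C·BB
    A ↦ C
    B ↦ BB
    C ↦ AB

A->C, B->BB, C->AB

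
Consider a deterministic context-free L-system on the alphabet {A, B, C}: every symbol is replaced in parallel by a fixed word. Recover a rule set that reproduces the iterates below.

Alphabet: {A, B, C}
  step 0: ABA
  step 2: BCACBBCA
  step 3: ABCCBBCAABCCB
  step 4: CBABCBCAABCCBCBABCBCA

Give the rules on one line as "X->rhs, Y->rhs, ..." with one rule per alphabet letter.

A->CB, B->A, C->BC

  step 3 ⇒ step 4: ABCCBBCAABCCB ⇒ CB·A·BC·BC·A·A·BC·CB·CB·A·BC·BC·A
    A ↦ CB
    B ↦ A
    C ↦ BC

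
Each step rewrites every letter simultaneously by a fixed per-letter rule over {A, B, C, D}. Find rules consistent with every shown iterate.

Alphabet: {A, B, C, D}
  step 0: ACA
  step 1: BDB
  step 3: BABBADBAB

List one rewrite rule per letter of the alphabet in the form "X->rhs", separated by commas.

  step 0 ⇒ step 1: ACA ⇒ B·D·B
    A ↦ B
    C ↦ D
    B ↦ BA  (constrained at step 1)
    D ↦ BC  (constrained at step 1)

A->B, B->BA, C->D, D->BC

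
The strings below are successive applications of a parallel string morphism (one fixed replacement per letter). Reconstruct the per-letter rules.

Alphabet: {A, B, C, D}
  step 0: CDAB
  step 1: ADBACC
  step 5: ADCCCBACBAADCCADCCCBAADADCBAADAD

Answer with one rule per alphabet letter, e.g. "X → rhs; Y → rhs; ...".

A->C, B->C, C->AD, D->BA

  step 0 ⇒ step 1: CDAB ⇒ AD·BA·C·C
    A ↦ C
    B ↦ C
    C ↦ AD
    D ↦ BA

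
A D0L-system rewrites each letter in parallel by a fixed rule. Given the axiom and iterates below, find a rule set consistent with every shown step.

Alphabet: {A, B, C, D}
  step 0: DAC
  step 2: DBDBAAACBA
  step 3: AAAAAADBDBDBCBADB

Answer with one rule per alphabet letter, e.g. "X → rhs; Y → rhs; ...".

A->DB, B->A, C->CB, D->AA

  step 2 ⇒ step 3: DBDBAAACBA ⇒ AA·A·AA·A·DB·DB·DB·CB·A·DB
    A ↦ DB
    B ↦ A
    C ↦ CB
    D ↦ AA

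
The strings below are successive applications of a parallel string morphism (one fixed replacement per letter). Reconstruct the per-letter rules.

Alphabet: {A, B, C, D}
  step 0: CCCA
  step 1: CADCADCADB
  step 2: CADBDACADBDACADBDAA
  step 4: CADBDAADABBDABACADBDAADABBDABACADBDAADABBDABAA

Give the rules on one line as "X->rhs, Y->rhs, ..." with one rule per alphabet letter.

A->B, B->A, C->CAD, D->DA

  step 1 ⇒ step 2: CADCADCADB ⇒ CAD·B·DA·CAD·B·DA·CAD·B·DA·A
    A ↦ B
    B ↦ A
    C ↦ CAD
    D ↦ DA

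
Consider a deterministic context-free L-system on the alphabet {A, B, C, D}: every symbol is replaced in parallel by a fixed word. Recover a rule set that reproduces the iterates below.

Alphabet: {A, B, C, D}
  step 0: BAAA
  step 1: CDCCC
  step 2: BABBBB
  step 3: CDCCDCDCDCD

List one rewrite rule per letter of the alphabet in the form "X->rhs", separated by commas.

A->C, B->CD, C->B, D->AB

  step 2 ⇒ step 3: BABBBB ⇒ CD·C·CD·CD·CD·CD
    A ↦ C
    B ↦ CD
  step 1 ⇒ step 2: CDCCC ⇒ B·AB·B·B·B
    C ↦ B
  step 1 ⇒ step 2: CDCCC ⇒ B·AB·B·B·B
    D ↦ AB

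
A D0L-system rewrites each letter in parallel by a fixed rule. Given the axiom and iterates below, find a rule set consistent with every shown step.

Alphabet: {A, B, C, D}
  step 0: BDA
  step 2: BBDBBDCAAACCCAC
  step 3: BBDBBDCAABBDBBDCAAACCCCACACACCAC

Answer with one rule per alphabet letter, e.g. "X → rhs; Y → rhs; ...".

  step 2 ⇒ step 3: BBDBBDCAAACCCAC ⇒ BBD·BBD·CAA·BBD·BBD·CAA·AC·C·C·C·AC·AC·AC·C·AC
    A ↦ C
    B ↦ BBD
    C ↦ AC
    D ↦ CAA

A->C, B->BBD, C->AC, D->CAA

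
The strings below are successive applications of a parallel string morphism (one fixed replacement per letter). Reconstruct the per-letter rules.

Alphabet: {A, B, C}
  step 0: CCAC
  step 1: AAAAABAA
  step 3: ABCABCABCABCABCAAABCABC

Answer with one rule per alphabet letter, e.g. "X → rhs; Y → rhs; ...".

  step 0 ⇒ step 1: CCAC ⇒ AA·AA·AB·AA
    A ↦ AB
    C ↦ AA
    B ↦ C  (constrained at step 1)

A->AB, B->C, C->AA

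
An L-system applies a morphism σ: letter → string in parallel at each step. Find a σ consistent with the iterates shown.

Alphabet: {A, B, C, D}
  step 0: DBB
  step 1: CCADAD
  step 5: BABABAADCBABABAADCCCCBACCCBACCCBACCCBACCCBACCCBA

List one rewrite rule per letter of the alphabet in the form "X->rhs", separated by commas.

A->C, B->AD, C->BA, D->CC

  step 0 ⇒ step 1: DBB ⇒ CC·AD·AD
    B ↦ AD
    D ↦ CC
    A ↦ C  (constrained at step 1)
    C ↦ BA  (constrained at step 1)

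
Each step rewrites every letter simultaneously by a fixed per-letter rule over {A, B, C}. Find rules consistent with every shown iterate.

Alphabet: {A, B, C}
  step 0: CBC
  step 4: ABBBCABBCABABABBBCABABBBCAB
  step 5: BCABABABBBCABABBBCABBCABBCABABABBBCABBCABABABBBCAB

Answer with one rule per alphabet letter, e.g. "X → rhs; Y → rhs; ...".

A->BC, B->AB, C->B

  step 4 ⇒ step 5: ABBBCABBCABABABBBCABABBBCAB ⇒ BC·AB·AB·AB·B·BC·AB·AB·B·BC·AB·BC·AB·BC·AB·AB·AB·B·BC·AB·BC·AB·AB·AB·B·BC·AB
    A ↦ BC
    B ↦ AB
    C ↦ B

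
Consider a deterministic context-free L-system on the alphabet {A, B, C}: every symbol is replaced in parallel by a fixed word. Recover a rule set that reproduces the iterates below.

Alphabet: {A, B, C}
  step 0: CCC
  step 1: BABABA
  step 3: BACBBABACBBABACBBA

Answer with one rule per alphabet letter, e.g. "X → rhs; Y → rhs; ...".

A->C, B->CB, C->BA

  step 0 ⇒ step 1: CCC ⇒ BA·BA·BA
    C ↦ BA
    A ↦ C  (constrained at step 1)
    B ↦ CB  (constrained at step 1)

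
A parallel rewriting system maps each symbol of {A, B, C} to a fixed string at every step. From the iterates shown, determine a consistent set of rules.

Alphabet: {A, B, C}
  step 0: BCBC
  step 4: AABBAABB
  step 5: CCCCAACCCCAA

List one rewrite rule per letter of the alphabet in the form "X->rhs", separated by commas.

  step 4 ⇒ step 5: AABBAABB ⇒ CC·CC·A·A·CC·CC·A·A
    A ↦ CC
    B ↦ A
    C ↦ B  (constrained at step 0)

A->CC, B->A, C->B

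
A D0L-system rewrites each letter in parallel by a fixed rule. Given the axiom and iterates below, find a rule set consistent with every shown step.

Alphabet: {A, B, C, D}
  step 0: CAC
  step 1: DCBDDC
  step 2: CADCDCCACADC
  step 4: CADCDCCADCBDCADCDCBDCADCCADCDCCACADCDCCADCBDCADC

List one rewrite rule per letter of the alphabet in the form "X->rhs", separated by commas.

A->BD, B->DC, C->DC, D->CA

  step 1 ⇒ step 2: DCBDDC ⇒ CA·DC·DC·CA·CA·DC
    B ↦ DC
    C ↦ DC
    D ↦ CA
  step 0 ⇒ step 1: CAC ⇒ DC·BD·DC
    A ↦ BD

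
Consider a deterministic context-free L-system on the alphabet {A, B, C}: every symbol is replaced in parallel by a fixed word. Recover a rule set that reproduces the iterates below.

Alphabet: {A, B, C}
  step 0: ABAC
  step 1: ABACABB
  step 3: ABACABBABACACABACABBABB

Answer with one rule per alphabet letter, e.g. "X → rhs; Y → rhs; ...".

  step 0 ⇒ step 1: ABAC ⇒ AB·AC·AB·B
    A ↦ AB
    B ↦ AC
    C ↦ B

A->AB, B->AC, C->B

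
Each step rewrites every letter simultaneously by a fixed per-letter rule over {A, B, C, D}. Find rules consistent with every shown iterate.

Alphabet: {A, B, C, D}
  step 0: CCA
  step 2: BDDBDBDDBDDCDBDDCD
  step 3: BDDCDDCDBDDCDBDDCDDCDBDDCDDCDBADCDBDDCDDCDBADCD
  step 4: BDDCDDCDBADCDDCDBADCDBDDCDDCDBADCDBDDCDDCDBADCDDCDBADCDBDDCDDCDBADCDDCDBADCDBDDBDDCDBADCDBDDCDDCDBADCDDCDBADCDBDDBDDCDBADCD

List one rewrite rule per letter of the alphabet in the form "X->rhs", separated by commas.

A->DBD, B->BD, C->BA, D->DCD

  step 3 ⇒ step 4: BDDCDDCDBDDCDBDDCDDCDBDDCDDCDBADCDBDDCDDCDBADCD ⇒ BD·DCD·DCD·BA·DCD·DCD·BA·DCD·BD·DCD·DCD·BA·DCD·BD·DCD·DCD·BA·DCD·DCD·BA·DCD·BD·DCD·DCD·BA·DCD·DCD·BA·DCD·BD·DBD·DCD·BA·DCD·BD·DCD·DCD·BA·DCD·DCD·BA·DCD·BD·DBD·DCD·BA·DCD
    A ↦ DBD
    B ↦ BD
    C ↦ BA
    D ↦ DCD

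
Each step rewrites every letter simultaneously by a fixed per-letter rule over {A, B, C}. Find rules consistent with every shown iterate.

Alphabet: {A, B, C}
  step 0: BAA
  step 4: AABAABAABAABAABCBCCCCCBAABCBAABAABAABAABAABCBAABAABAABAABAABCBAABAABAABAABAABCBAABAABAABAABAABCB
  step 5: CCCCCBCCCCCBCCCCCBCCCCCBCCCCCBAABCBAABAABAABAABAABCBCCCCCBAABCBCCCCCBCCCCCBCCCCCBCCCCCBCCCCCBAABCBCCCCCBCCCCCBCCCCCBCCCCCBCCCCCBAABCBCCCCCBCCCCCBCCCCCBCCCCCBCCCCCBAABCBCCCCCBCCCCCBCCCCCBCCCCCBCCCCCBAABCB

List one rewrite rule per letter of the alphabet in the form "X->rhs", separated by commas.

A->CC, B->CB, C->AAB

  step 4 ⇒ step 5: AABAABAABAABAABCBCCCCCBAABCBAABAABAABAABAABCBAABAABAABAABAABCBAABAABAABAABAABCBAABAABAABAABAABCB ⇒ CC·CC·CB·CC·CC·CB·CC·CC·CB·CC·CC·CB·CC·CC·CB·AAB·CB·AAB·AAB·AAB·AAB·AAB·CB·CC·CC·CB·AAB·CB·CC·CC·CB·CC·CC·CB·CC·CC·CB·CC·CC·CB·CC·CC·CB·AAB·CB·CC·CC·CB·CC·CC·CB·CC·CC·CB·CC·CC·CB·CC·CC·CB·AAB·CB·CC·CC·CB·CC·CC·CB·CC·CC·CB·CC·CC·CB·CC·CC·CB·AAB·CB·CC·CC·CB·CC·CC·CB·CC·CC·CB·CC·CC·CB·CC·CC·CB·AAB·CB
    A ↦ CC
    B ↦ CB
    C ↦ AAB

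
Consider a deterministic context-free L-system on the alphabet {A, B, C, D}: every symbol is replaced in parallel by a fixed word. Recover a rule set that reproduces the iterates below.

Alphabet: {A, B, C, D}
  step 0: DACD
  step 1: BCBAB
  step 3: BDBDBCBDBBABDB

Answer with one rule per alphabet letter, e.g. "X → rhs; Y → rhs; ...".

A->C, B->DB, C->BA, D->B

  step 0 ⇒ step 1: DACD ⇒ B·C·BA·B
    A ↦ C
    C ↦ BA
    D ↦ B
    B ↦ DB  (constrained at step 1)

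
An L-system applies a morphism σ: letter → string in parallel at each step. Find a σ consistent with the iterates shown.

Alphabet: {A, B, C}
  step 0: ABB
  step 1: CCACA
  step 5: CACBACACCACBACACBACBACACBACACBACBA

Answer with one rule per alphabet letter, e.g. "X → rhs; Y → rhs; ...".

  step 0 ⇒ step 1: ABB ⇒ C·CA·CA
    A ↦ C
    B ↦ CA
    C ↦ BA  (constrained at step 1)

A->C, B->CA, C->BA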